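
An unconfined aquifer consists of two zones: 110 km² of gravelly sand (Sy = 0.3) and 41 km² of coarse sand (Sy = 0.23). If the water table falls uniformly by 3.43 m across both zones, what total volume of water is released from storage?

A₁ = 110 km² = 1.1 × 10^8 m²; A₂ = 41 km² = 4.1 × 10^7 m²
ΔV₁ = 0.3 × 1.1 × 10^8 × 3.43 = 1.132 × 10^8 m³
ΔV₂ = 0.23 × 4.1 × 10^7 × 3.43 = 3.234 × 10^7 m³
ΔV = ΔV₁ + ΔV₂ = 1.455 × 10^8 m³

ΔV ≈ 1.46 × 10^8 m³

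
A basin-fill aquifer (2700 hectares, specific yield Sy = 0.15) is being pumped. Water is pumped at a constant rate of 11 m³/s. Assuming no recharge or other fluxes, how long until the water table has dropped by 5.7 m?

t ≈ 24.3 days

A = 2700 hectares = 2.7 × 10^7 m²
ΔV = Sy × A × Δh = 0.15 × 2.7 × 10^7 × 5.7 = 2.308 × 10^7 m³
Q = 11 m³/s = 9.504 × 10^5 m³/d
t = ΔV / Q = 2.308 × 10^7 m³ / 9.504 × 10^5 m³/d = 24.29 d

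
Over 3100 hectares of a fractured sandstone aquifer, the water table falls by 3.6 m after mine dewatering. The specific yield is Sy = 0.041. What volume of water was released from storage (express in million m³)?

ΔV ≈ 4.58 million m³

A = 3100 hectares = 3.1 × 10^7 m²
ΔV = Sy × A × Δh = 0.041 × 3.1 × 10^7 m² × 3.6 m = 4.576 × 10^6 m³
ΔV = 4.576 × 10^6 m³ = 4.576 million m³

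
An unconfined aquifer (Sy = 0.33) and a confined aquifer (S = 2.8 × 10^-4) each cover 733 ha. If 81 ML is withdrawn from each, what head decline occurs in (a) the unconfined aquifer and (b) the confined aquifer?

A = 733 ha = 7.33 × 10^6 m²
ΔV = 81 ML = 81000 m³
Unconfined: Δh_u = ΔV/(Sy·A) = 81000/(0.33 × 7.33 × 10^6) = 0.03349 m
Confined: Δh_c = ΔV/(S·A) = 81000/(2.8 × 10^-4 × 7.33 × 10^6) = 39.47 m

Δh_u ≈ 0.0335 m; Δh_c ≈ 39.5 m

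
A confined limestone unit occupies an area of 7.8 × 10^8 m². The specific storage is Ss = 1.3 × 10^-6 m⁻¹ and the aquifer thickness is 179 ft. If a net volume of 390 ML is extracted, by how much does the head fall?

b = 179 ft = 54.56 m
S = Ss × b = 1.3 × 10^-6 m⁻¹ × 54.56 m = 7.093 × 10^-5
ΔV = 390 ML = 3.9 × 10^5 m³
Δh = ΔV / (S × A) = 3.9 × 10^5 m³ / (7.093 × 10^-5 × 7.8 × 10^8 m²) = 7.05 m

Δh ≈ 7.05 m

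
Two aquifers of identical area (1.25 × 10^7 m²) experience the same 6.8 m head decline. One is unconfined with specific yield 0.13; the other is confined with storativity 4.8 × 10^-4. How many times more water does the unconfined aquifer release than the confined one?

ΔV_u / ΔV_c ≈ 271

Unconfined: ΔV_u = Sy × A × Δh = 0.13 × 1.25 × 10^7 × 6.8 = 1.105 × 10^7 m³
Confined: ΔV_c = S × A × Δh = 4.8 × 10^-4 × 1.25 × 10^7 × 6.8 = 40800 m³
Ratio = ΔV_u / ΔV_c = Sy / S = 0.13 / 4.8 × 10^-4 = 270.8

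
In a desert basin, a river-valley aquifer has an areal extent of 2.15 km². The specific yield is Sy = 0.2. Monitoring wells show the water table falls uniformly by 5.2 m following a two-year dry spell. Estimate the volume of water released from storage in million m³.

A = 2.15 km² = 2.15 × 10^6 m²
ΔV = Sy × A × Δh = 0.2 × 2.15 × 10^6 m² × 5.2 m = 2.236 × 10^6 m³
ΔV = 2.236 × 10^6 m³ = 2.236 million m³

ΔV ≈ 2.24 million m³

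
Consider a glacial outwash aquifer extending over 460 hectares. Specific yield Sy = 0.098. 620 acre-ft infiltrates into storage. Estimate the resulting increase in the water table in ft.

Δh ≈ 5.57 ft

A = 460 hectares = 4.6 × 10^6 m²
ΔV = 620 acre-ft = 7.648 × 10^5 m³
Δh = ΔV / (Sy × A) = 7.648 × 10^5 m³ / (0.098 × 4.6 × 10^6 m²) = 1.696 m
Δh = 1.696 m = 5.566 ft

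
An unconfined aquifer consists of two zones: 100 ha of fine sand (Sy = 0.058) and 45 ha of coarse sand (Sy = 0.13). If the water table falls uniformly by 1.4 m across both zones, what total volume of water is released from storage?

A₁ = 100 ha = 1 × 10^6 m²; A₂ = 45 ha = 4.5 × 10^5 m²
ΔV₁ = 0.058 × 1 × 10^6 × 1.4 = 81200 m³
ΔV₂ = 0.13 × 4.5 × 10^5 × 1.4 = 81900 m³
ΔV = ΔV₁ + ΔV₂ = 1.631 × 10^5 m³

ΔV ≈ 1.63 × 10^5 m³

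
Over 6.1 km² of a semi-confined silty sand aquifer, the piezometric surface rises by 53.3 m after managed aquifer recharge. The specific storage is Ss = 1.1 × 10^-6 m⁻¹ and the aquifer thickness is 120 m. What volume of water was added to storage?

ΔV ≈ 42900 m³

S = Ss × b = 1.1 × 10^-6 m⁻¹ × 120 m = 1.32 × 10^-4
A = 6.1 km² = 6.1 × 10^6 m²
ΔV = S × A × Δh = 1.32 × 10^-4 × 6.1 × 10^6 m² × 53.3 m = 42920 m³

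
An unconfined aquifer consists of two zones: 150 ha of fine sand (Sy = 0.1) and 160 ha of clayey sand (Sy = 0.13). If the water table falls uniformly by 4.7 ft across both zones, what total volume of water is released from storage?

ΔV ≈ 5.13 × 10^5 m³

A₁ = 150 ha = 1.5 × 10^6 m²; A₂ = 160 ha = 1.6 × 10^6 m²
Δh = 4.7 ft = 1.433 m
ΔV₁ = 0.1 × 1.5 × 10^6 × 1.433 = 2.149 × 10^5 m³
ΔV₂ = 0.13 × 1.6 × 10^6 × 1.433 = 2.98 × 10^5 m³
ΔV = ΔV₁ + ΔV₂ = 5.129 × 10^5 m³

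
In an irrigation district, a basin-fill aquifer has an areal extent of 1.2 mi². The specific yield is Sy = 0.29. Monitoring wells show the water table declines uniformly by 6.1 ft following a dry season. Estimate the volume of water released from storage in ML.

ΔV ≈ 1680 ML

A = 1.2 mi² = 3.108 × 10^6 m²
Δh = 6.1 ft = 1.859 m
ΔV = Sy × A × Δh = 0.29 × 3.108 × 10^6 m² × 1.859 m = 1.676 × 10^6 m³
ΔV = 1.676 × 10^6 m³ = 1676 ML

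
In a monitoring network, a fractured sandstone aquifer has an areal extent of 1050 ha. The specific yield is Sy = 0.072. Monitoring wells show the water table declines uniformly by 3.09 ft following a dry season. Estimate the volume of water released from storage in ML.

ΔV ≈ 712 ML

A = 1050 ha = 1.05 × 10^7 m²
Δh = 3.09 ft = 0.9418 m
ΔV = Sy × A × Δh = 0.072 × 1.05 × 10^7 m² × 0.9418 m = 7.12 × 10^5 m³
ΔV = 7.12 × 10^5 m³ = 712 ML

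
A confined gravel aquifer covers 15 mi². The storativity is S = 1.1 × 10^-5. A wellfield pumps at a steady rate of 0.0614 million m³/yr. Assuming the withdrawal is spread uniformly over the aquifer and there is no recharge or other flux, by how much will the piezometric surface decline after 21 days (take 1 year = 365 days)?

A = 15 mi² = 3.885 × 10^7 m²
Q = 0.0614 million m³/yr = 168.2 m³/d
ΔV = Q × t = 168.2 m³/d × 21 d = 3533 m³
Δh = ΔV / (S × A) = 3533 / (1.1 × 10^-5 × 3.885 × 10^7) = 8.266 m

Δh ≈ 8.27 m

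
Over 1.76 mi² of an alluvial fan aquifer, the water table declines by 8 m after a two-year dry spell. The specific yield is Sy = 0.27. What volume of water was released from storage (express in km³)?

ΔV ≈ 0.00985 km³

A = 1.76 mi² = 4.558 × 10^6 m²
ΔV = Sy × A × Δh = 0.27 × 4.558 × 10^6 m² × 8 m = 9.846 × 10^6 m³
ΔV = 9.846 × 10^6 m³ = 0.009846 km³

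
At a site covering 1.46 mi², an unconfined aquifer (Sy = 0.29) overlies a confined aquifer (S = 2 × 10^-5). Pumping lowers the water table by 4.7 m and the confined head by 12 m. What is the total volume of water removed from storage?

A = 1.46 mi² = 3.781 × 10^6 m²
Unconfined: ΔV_u = Sy × A × Δh_u = 0.29 × 3.781 × 10^6 × 4.7 = 5.154 × 10^6 m³
Confined: ΔV_c = S × A × Δh_c = 2 × 10^-5 × 3.781 × 10^6 × 12 = 907.5 m³
Total ΔV = 5.154 × 10^6 + 907.5 = 5.155 × 10^6 m³

ΔV ≈ 5.15 × 10^6 m³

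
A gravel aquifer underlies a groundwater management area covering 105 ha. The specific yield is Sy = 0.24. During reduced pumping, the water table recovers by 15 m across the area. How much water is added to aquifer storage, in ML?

ΔV ≈ 3780 ML

A = 105 ha = 1.05 × 10^6 m²
ΔV = Sy × A × Δh = 0.24 × 1.05 × 10^6 m² × 15 m = 3.78 × 10^6 m³
ΔV = 3.78 × 10^6 m³ = 3780 ML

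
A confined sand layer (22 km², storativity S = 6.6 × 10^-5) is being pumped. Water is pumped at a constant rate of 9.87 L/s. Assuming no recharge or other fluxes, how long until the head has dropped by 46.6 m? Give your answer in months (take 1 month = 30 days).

A = 22 km² = 2.2 × 10^7 m²
ΔV = S × A × Δh = 6.6 × 10^-5 × 2.2 × 10^7 × 46.6 = 67660 m³
Q = 9.87 L/s = 852.8 m³/d
t = ΔV / Q = 67660 m³ / 852.8 m³/d = 79.35 d
t = 79.35 d ≈ 2.645 months

t ≈ 2.64 months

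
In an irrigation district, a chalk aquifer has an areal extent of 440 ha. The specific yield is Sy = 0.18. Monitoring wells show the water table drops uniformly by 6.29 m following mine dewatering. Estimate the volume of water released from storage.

A = 440 ha = 4.4 × 10^6 m²
ΔV = Sy × A × Δh = 0.18 × 4.4 × 10^6 m² × 6.29 m = 4.982 × 10^6 m³

ΔV ≈ 4.98 × 10^6 m³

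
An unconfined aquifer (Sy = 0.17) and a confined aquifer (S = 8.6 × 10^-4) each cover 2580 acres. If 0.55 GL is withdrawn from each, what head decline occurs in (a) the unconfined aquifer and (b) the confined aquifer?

Δh_u ≈ 0.31 m; Δh_c ≈ 61.3 m

A = 2580 acres = 1.044 × 10^7 m²
ΔV = 0.55 GL = 5.5 × 10^5 m³
Unconfined: Δh_u = ΔV/(Sy·A) = 5.5 × 10^5/(0.17 × 1.044 × 10^7) = 0.3099 m
Confined: Δh_c = ΔV/(S·A) = 5.5 × 10^5/(8.6 × 10^-4 × 1.044 × 10^7) = 61.25 m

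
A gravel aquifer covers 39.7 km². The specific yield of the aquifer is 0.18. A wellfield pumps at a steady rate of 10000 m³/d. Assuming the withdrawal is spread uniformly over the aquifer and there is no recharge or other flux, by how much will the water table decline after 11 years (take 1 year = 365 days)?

A = 39.7 km² = 3.97 × 10^7 m²
t = 11 years = 4015 d
ΔV = Q × t = 10000 m³/d × 4015 d = 4.015 × 10^7 m³
Δh = ΔV / (Sy × A) = 4.015 × 10^7 / (0.18 × 3.97 × 10^7) = 5.619 m

Δh ≈ 5.62 m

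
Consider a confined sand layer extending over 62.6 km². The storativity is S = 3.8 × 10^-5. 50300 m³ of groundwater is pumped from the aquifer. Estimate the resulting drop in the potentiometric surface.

Δh ≈ 21.1 m

A = 62.6 km² = 6.26 × 10^7 m²
Δh = ΔV / (S × A) = 50300 m³ / (3.8 × 10^-5 × 6.26 × 10^7 m²) = 21.15 m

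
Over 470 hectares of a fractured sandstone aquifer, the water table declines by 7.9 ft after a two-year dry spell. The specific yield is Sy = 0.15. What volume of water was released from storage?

ΔV ≈ 1.7 × 10^6 m³

A = 470 hectares = 4.7 × 10^6 m²
Δh = 7.9 ft = 2.408 m
ΔV = Sy × A × Δh = 0.15 × 4.7 × 10^6 m² × 2.408 m = 1.698 × 10^6 m³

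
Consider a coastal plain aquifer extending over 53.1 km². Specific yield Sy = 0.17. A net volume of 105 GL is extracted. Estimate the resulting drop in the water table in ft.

A = 53.1 km² = 5.31 × 10^7 m²
ΔV = 105 GL = 1.05 × 10^8 m³
Δh = ΔV / (Sy × A) = 1.05 × 10^8 m³ / (0.17 × 5.31 × 10^7 m²) = 11.63 m
Δh = 11.63 m = 38.16 ft

Δh ≈ 38.2 ft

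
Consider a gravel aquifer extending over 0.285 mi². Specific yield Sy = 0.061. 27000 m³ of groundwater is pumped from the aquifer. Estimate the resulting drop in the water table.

Δh ≈ 0.6 m

A = 0.285 mi² = 7.381 × 10^5 m²
Δh = ΔV / (Sy × A) = 27000 m³ / (0.061 × 7.381 × 10^5 m²) = 0.5996 m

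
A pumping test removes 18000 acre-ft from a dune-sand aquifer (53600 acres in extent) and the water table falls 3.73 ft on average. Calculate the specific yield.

Sy ≈ 0.09

A = 53600 acres = 2.169 × 10^8 m²
Δh = 3.73 ft = 1.137 m
ΔV = 18000 acre-ft = 2.22 × 10^7 m³
Sy = ΔV / (A × Δh) = 2.22 × 10^7 m³ / (2.169 × 10^8 m² × 1.137 m) = 0.09003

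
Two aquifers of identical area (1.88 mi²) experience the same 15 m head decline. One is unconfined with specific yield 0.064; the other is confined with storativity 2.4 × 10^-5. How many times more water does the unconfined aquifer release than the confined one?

ΔV_u / ΔV_c ≈ 2670

A = 1.88 mi² = 4.869 × 10^6 m²
Unconfined: ΔV_u = Sy × A × Δh = 0.064 × 4.869 × 10^6 × 15 = 4.674 × 10^6 m³
Confined: ΔV_c = S × A × Δh = 2.4 × 10^-5 × 4.869 × 10^6 × 15 = 1753 m³
Ratio = ΔV_u / ΔV_c = Sy / S = 0.064 / 2.4 × 10^-5 = 2667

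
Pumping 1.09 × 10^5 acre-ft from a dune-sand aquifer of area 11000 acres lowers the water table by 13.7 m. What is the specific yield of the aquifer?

A = 11000 acres = 4.452 × 10^7 m²
ΔV = 1.09 × 10^5 acre-ft = 1.344 × 10^8 m³
Sy = ΔV / (A × Δh) = 1.344 × 10^8 m³ / (4.452 × 10^7 m² × 13.7 m) = 0.2205

Sy ≈ 0.22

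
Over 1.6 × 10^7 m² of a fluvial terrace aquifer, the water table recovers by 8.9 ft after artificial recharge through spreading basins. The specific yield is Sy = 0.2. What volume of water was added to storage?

ΔV ≈ 8.68 × 10^6 m³

Δh = 8.9 ft = 2.713 m
ΔV = Sy × A × Δh = 0.2 × 1.6 × 10^7 m² × 2.713 m = 8.681 × 10^6 m³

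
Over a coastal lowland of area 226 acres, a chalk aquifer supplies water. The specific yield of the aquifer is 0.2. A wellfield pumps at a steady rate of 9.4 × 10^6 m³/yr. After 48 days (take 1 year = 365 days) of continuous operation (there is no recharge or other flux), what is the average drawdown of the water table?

Δh ≈ 6.76 m

A = 226 acres = 9.146 × 10^5 m²
Q = 9.4 × 10^6 m³/yr = 25750 m³/d
ΔV = Q × t = 25750 m³/d × 48 d = 1.236 × 10^6 m³
Δh = ΔV / (Sy × A) = 1.236 × 10^6 / (0.2 × 9.146 × 10^5) = 6.758 m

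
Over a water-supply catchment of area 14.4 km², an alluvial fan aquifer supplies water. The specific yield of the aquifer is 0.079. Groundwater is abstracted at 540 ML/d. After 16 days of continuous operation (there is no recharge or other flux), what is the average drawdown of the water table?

Δh ≈ 7.59 m

A = 14.4 km² = 1.44 × 10^7 m²
Q = 540 ML/d = 5.4 × 10^5 m³/d
ΔV = Q × t = 5.4 × 10^5 m³/d × 16 d = 8.64 × 10^6 m³
Δh = ΔV / (Sy × A) = 8.64 × 10^6 / (0.079 × 1.44 × 10^7) = 7.595 m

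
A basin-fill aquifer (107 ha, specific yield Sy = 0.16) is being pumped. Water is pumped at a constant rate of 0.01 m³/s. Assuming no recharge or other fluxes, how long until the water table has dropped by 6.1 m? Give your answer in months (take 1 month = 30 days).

t ≈ 40.3 months

A = 107 ha = 1.07 × 10^6 m²
ΔV = Sy × A × Δh = 0.16 × 1.07 × 10^6 × 6.1 = 1.044 × 10^6 m³
Q = 0.01 m³/s = 864 m³/d
t = ΔV / Q = 1.044 × 10^6 m³ / 864 m³/d = 1209 d
t = 1209 d ≈ 40.29 months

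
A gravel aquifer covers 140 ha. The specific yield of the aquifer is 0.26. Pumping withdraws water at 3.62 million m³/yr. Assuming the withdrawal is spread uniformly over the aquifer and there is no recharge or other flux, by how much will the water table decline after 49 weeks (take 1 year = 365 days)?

Δh ≈ 9.35 m

A = 140 ha = 1.4 × 10^6 m²
Q = 3.62 million m³/yr = 9918 m³/d
t = 49 weeks = 343 d
ΔV = Q × t = 9918 m³/d × 343 d = 3.402 × 10^6 m³
Δh = ΔV / (Sy × A) = 3.402 × 10^6 / (0.26 × 1.4 × 10^6) = 9.346 m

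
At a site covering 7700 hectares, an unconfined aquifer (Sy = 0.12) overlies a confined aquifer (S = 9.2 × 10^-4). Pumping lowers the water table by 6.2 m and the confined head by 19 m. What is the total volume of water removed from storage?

ΔV ≈ 5.86 × 10^7 m³

A = 7700 hectares = 7.7 × 10^7 m²
Unconfined: ΔV_u = Sy × A × Δh_u = 0.12 × 7.7 × 10^7 × 6.2 = 5.729 × 10^7 m³
Confined: ΔV_c = S × A × Δh_c = 9.2 × 10^-4 × 7.7 × 10^7 × 19 = 1.346 × 10^6 m³
Total ΔV = 5.729 × 10^7 + 1.346 × 10^6 = 5.863 × 10^7 m³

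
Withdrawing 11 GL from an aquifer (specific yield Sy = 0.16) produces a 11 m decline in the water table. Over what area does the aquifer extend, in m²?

ΔV = 11 GL = 1.1 × 10^7 m³
A = ΔV / (Sy × Δh) = 1.1 × 10^7 / (0.16 × 11) = 6.25 × 10^6 m²

A ≈ 6.25 × 10^6 m²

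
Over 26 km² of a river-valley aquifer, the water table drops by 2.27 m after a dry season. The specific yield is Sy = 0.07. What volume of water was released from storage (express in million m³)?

A = 26 km² = 2.6 × 10^7 m²
ΔV = Sy × A × Δh = 0.07 × 2.6 × 10^7 m² × 2.27 m = 4.131 × 10^6 m³
ΔV = 4.131 × 10^6 m³ = 4.131 million m³

ΔV ≈ 4.13 million m³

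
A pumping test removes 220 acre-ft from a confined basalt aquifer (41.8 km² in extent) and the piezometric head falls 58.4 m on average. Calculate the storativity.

S ≈ 1.1 × 10^-4

A = 41.8 km² = 4.18 × 10^7 m²
ΔV = 220 acre-ft = 2.714 × 10^5 m³
S = ΔV / (A × Δh) = 2.714 × 10^5 m³ / (4.18 × 10^7 m² × 58.4 m) = 1.112 × 10^-4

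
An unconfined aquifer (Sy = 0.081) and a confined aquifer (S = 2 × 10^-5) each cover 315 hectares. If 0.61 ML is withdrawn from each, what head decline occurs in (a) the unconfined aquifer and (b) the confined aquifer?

A = 315 hectares = 3.15 × 10^6 m²
ΔV = 0.61 ML = 610 m³
Unconfined: Δh_u = ΔV/(Sy·A) = 610/(0.081 × 3.15 × 10^6) = 0.002391 m
Confined: Δh_c = ΔV/(S·A) = 610/(2 × 10^-5 × 3.15 × 10^6) = 9.683 m

Δh_u ≈ 0.00239 m; Δh_c ≈ 9.68 m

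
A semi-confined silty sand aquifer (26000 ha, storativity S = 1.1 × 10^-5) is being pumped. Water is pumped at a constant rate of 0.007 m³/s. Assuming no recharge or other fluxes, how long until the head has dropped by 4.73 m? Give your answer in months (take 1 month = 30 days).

A = 26000 ha = 2.6 × 10^8 m²
ΔV = S × A × Δh = 1.1 × 10^-5 × 2.6 × 10^8 × 4.73 = 13530 m³
Q = 0.007 m³/s = 604.8 m³/d
t = ΔV / Q = 13530 m³ / 604.8 m³/d = 22.37 d
t = 22.37 d ≈ 0.7456 months

t ≈ 0.746 months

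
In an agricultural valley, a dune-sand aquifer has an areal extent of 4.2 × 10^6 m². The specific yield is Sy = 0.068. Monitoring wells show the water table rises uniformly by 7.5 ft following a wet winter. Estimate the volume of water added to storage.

Δh = 7.5 ft = 2.286 m
ΔV = Sy × A × Δh = 0.068 × 4.2 × 10^6 m² × 2.286 m = 6.529 × 10^5 m³

ΔV ≈ 6.53 × 10^5 m³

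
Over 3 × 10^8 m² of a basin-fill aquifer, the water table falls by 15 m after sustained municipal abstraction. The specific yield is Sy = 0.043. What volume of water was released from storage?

ΔV ≈ 1.93 × 10^8 m³

ΔV = Sy × A × Δh = 0.043 × 3 × 10^8 m² × 15 m = 1.935 × 10^8 m³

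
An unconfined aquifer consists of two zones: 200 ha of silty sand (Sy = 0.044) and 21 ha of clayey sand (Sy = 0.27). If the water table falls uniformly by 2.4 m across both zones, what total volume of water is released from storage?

ΔV ≈ 3.47 × 10^5 m³

A₁ = 200 ha = 2 × 10^6 m²; A₂ = 21 ha = 2.1 × 10^5 m²
ΔV₁ = 0.044 × 2 × 10^6 × 2.4 = 2.112 × 10^5 m³
ΔV₂ = 0.27 × 2.1 × 10^5 × 2.4 = 1.361 × 10^5 m³
ΔV = ΔV₁ + ΔV₂ = 3.473 × 10^5 m³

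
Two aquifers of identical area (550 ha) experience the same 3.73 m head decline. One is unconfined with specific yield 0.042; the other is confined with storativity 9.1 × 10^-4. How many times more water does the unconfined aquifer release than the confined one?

A = 550 ha = 5.5 × 10^6 m²
Unconfined: ΔV_u = Sy × A × Δh = 0.042 × 5.5 × 10^6 × 3.73 = 8.616 × 10^5 m³
Confined: ΔV_c = S × A × Δh = 9.1 × 10^-4 × 5.5 × 10^6 × 3.73 = 18670 m³
Ratio = ΔV_u / ΔV_c = Sy / S = 0.042 / 9.1 × 10^-4 = 46.15

ΔV_u / ΔV_c ≈ 46.2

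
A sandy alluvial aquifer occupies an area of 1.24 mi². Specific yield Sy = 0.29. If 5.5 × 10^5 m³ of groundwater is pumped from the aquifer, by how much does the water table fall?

Δh ≈ 0.591 m

A = 1.24 mi² = 3.212 × 10^6 m²
Δh = ΔV / (Sy × A) = 5.5 × 10^5 m³ / (0.29 × 3.212 × 10^6 m²) = 0.5905 m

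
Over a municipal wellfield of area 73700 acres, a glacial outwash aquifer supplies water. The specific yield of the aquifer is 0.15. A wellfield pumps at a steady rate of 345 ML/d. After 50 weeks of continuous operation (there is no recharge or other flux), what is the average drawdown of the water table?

A = 73700 acres = 2.983 × 10^8 m²
Q = 345 ML/d = 3.45 × 10^5 m³/d
t = 50 weeks = 350 d
ΔV = Q × t = 3.45 × 10^5 m³/d × 350 d = 1.208 × 10^8 m³
Δh = ΔV / (Sy × A) = 1.208 × 10^8 / (0.15 × 2.983 × 10^8) = 2.699 m

Δh ≈ 2.7 m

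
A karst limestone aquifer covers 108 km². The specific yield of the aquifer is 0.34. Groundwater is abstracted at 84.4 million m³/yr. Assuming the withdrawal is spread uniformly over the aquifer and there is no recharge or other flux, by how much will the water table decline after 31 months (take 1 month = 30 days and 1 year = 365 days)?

A = 108 km² = 1.08 × 10^8 m²
Q = 84.4 million m³/yr = 2.312 × 10^5 m³/d
t = 31 months = 930 d
ΔV = Q × t = 2.312 × 10^5 m³/d × 930 d = 2.15 × 10^8 m³
Δh = ΔV / (Sy × A) = 2.15 × 10^8 / (0.34 × 1.08 × 10^8) = 5.856 m

Δh ≈ 5.86 m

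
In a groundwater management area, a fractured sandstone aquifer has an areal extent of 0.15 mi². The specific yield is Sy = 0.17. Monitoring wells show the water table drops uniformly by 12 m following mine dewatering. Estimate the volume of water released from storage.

ΔV ≈ 7.93 × 10^5 m³

A = 0.15 mi² = 3.885 × 10^5 m²
ΔV = Sy × A × Δh = 0.17 × 3.885 × 10^5 m² × 12 m = 7.925 × 10^5 m³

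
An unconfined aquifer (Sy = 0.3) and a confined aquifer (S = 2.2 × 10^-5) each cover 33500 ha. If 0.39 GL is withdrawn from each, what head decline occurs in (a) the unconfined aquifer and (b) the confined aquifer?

A = 33500 ha = 3.35 × 10^8 m²
ΔV = 0.39 GL = 3.9 × 10^5 m³
Unconfined: Δh_u = ΔV/(Sy·A) = 3.9 × 10^5/(0.3 × 3.35 × 10^8) = 0.003881 m
Confined: Δh_c = ΔV/(S·A) = 3.9 × 10^5/(2.2 × 10^-5 × 3.35 × 10^8) = 52.92 m

Δh_u ≈ 0.00388 m; Δh_c ≈ 52.9 m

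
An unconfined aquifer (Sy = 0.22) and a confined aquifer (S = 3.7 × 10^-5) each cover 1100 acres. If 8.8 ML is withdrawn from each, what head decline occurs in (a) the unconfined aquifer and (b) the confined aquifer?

Δh_u ≈ 0.00899 m; Δh_c ≈ 53.4 m

A = 1100 acres = 4.452 × 10^6 m²
ΔV = 8.8 ML = 8800 m³
Unconfined: Δh_u = ΔV/(Sy·A) = 8800/(0.22 × 4.452 × 10^6) = 0.008986 m
Confined: Δh_c = ΔV/(S·A) = 8800/(3.7 × 10^-5 × 4.452 × 10^6) = 53.43 m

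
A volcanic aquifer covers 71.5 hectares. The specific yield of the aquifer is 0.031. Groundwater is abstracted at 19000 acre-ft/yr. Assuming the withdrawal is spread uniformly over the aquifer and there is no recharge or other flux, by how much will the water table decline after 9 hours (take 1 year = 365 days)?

A = 71.5 hectares = 7.15 × 10^5 m²
Q = 19000 acre-ft/yr = 64210 m³/d
t = 9 hours = 0.375 d
ΔV = Q × t = 64210 m³/d × 0.375 d = 24080 m³
Δh = ΔV / (Sy × A) = 24080 / (0.031 × 7.15 × 10^5) = 1.086 m

Δh ≈ 1.09 m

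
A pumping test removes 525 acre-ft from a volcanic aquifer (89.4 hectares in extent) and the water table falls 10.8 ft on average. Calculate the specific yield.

A = 89.4 hectares = 8.94 × 10^5 m²
Δh = 10.8 ft = 3.292 m
ΔV = 525 acre-ft = 6.476 × 10^5 m³
Sy = ΔV / (A × Δh) = 6.476 × 10^5 m³ / (8.94 × 10^5 m² × 3.292 m) = 0.22

Sy ≈ 0.22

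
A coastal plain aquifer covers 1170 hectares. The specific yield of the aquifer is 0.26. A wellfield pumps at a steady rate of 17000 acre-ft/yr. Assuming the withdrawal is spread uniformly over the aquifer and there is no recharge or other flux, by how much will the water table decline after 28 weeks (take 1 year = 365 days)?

Δh ≈ 3.7 m

A = 1170 hectares = 1.17 × 10^7 m²
Q = 17000 acre-ft/yr = 57450 m³/d
t = 28 weeks = 196 d
ΔV = Q × t = 57450 m³/d × 196 d = 1.126 × 10^7 m³
Δh = ΔV / (Sy × A) = 1.126 × 10^7 / (0.26 × 1.17 × 10^7) = 3.702 m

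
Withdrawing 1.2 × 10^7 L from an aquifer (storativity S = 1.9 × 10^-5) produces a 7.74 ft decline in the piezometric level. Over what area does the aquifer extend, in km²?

Δh = 7.74 ft = 2.359 m
ΔV = 1.2 × 10^7 L = 12000 m³
A = ΔV / (S × Δh) = 12000 / (1.9 × 10^-5 × 2.359) = 2.677 × 10^8 m²
A = 2.677 × 10^8 m² = 267.7 km²

A ≈ 268 km²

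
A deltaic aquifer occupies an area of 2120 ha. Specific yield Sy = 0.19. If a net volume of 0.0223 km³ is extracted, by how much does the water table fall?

A = 2120 ha = 2.12 × 10^7 m²
ΔV = 0.0223 km³ = 2.23 × 10^7 m³
Δh = ΔV / (Sy × A) = 2.23 × 10^7 m³ / (0.19 × 2.12 × 10^7 m²) = 5.536 m

Δh ≈ 5.54 m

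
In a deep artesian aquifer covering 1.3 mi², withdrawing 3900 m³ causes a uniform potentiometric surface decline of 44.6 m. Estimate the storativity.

S ≈ 2.6 × 10^-5

A = 1.3 mi² = 3.367 × 10^6 m²
S = ΔV / (A × Δh) = 3900 m³ / (3.367 × 10^6 m² × 44.6 m) = 2.597 × 10^-5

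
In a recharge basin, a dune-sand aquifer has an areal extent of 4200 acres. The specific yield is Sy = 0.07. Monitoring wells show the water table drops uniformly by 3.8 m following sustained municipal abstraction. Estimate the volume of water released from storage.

ΔV ≈ 4.52 × 10^6 m³

A = 4200 acres = 1.7 × 10^7 m²
ΔV = Sy × A × Δh = 0.07 × 1.7 × 10^7 m² × 3.8 m = 4.521 × 10^6 m³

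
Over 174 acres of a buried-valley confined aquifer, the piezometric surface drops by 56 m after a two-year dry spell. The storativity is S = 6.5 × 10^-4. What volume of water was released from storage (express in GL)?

ΔV ≈ 0.0256 GL

A = 174 acres = 7.042 × 10^5 m²
ΔV = S × A × Δh = 6.5 × 10^-4 × 7.042 × 10^5 m² × 56 m = 25630 m³
ΔV = 25630 m³ = 0.02563 GL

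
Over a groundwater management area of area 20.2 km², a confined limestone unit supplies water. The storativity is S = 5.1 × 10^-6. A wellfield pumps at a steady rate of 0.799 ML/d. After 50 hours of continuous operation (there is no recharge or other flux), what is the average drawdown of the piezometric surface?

Δh ≈ 16.2 m

A = 20.2 km² = 2.02 × 10^7 m²
Q = 0.799 ML/d = 799 m³/d
t = 50 hours = 2.083 d
ΔV = Q × t = 799 m³/d × 2.083 d = 1665 m³
Δh = ΔV / (S × A) = 1665 / (5.1 × 10^-6 × 2.02 × 10^7) = 16.16 m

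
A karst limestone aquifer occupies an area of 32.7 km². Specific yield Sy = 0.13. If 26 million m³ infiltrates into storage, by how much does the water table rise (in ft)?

A = 32.7 km² = 3.27 × 10^7 m²
ΔV = 26 million m³ = 2.6 × 10^7 m³
Δh = ΔV / (Sy × A) = 2.6 × 10^7 m³ / (0.13 × 3.27 × 10^7 m²) = 6.116 m
Δh = 6.116 m = 20.07 ft

Δh ≈ 20.1 ft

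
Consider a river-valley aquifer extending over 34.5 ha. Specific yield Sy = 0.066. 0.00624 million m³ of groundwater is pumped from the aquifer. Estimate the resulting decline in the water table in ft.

A = 34.5 ha = 3.45 × 10^5 m²
ΔV = 0.00624 million m³ = 6240 m³
Δh = ΔV / (Sy × A) = 6240 m³ / (0.066 × 3.45 × 10^5 m²) = 0.274 m
Δh = 0.274 m = 0.8991 ft

Δh ≈ 0.899 ft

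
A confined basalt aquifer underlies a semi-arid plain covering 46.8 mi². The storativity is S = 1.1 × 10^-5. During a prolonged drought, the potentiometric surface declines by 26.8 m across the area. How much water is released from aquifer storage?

A = 46.8 mi² = 1.212 × 10^8 m²
ΔV = S × A × Δh = 1.1 × 10^-5 × 1.212 × 10^8 m² × 26.8 m = 35730 m³

ΔV ≈ 35700 m³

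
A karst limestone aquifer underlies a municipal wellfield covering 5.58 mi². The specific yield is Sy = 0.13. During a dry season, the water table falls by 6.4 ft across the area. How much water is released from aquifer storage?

ΔV ≈ 3.66 × 10^6 m³

A = 5.58 mi² = 1.445 × 10^7 m²
Δh = 6.4 ft = 1.951 m
ΔV = Sy × A × Δh = 0.13 × 1.445 × 10^7 m² × 1.951 m = 3.665 × 10^6 m³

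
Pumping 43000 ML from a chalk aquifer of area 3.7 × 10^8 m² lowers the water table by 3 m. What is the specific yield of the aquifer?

Sy ≈ 0.039

ΔV = 43000 ML = 4.3 × 10^7 m³
Sy = ΔV / (A × Δh) = 4.3 × 10^7 m³ / (3.7 × 10^8 m² × 3 m) = 0.03874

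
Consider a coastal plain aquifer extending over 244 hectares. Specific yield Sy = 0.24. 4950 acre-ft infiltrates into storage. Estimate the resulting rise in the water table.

A = 244 hectares = 2.44 × 10^6 m²
ΔV = 4950 acre-ft = 6.106 × 10^6 m³
Δh = ΔV / (Sy × A) = 6.106 × 10^6 m³ / (0.24 × 2.44 × 10^6 m²) = 10.43 m

Δh ≈ 10.4 m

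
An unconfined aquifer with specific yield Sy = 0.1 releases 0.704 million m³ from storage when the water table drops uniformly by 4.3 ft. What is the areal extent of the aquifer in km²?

A ≈ 5.37 km²

Δh = 4.3 ft = 1.311 m
ΔV = 0.704 million m³ = 7.04 × 10^5 m³
A = ΔV / (Sy × Δh) = 7.04 × 10^5 / (0.1 × 1.311) = 5.371 × 10^6 m²
A = 5.371 × 10^6 m² = 5.371 km²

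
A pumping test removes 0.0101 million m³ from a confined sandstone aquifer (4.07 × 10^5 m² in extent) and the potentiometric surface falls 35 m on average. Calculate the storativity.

S ≈ 7.1 × 10^-4

ΔV = 0.0101 million m³ = 10100 m³
S = ΔV / (A × Δh) = 10100 m³ / (4.07 × 10^5 m² × 35 m) = 7.09 × 10^-4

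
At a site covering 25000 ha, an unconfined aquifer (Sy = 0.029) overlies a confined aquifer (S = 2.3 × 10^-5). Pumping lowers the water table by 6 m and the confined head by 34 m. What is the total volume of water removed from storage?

A = 25000 ha = 2.5 × 10^8 m²
Unconfined: ΔV_u = Sy × A × Δh_u = 0.029 × 2.5 × 10^8 × 6 = 4.35 × 10^7 m³
Confined: ΔV_c = S × A × Δh_c = 2.3 × 10^-5 × 2.5 × 10^8 × 34 = 1.955 × 10^5 m³
Total ΔV = 4.35 × 10^7 + 1.955 × 10^5 = 4.37 × 10^7 m³

ΔV ≈ 4.37 × 10^7 m³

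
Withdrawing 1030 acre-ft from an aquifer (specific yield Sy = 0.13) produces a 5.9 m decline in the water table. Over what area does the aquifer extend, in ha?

ΔV = 1030 acre-ft = 1.27 × 10^6 m³
A = ΔV / (Sy × Δh) = 1.27 × 10^6 / (0.13 × 5.9) = 1.656 × 10^6 m²
A = 1.656 × 10^6 m² = 165.6 ha

A ≈ 166 ha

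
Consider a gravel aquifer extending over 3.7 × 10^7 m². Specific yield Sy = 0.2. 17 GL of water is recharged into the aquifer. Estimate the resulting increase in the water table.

Δh ≈ 2.3 m

ΔV = 17 GL = 1.7 × 10^7 m³
Δh = ΔV / (Sy × A) = 1.7 × 10^7 m³ / (0.2 × 3.7 × 10^7 m²) = 2.297 m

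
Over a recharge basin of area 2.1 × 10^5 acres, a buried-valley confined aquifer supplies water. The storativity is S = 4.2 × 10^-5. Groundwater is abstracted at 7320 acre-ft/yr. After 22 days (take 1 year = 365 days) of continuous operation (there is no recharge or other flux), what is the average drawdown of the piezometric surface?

Δh ≈ 15.2 m

A = 2.1 × 10^5 acres = 8.498 × 10^8 m²
Q = 7320 acre-ft/yr = 24740 m³/d
ΔV = Q × t = 24740 m³/d × 22 d = 5.442 × 10^5 m³
Δh = ΔV / (S × A) = 5.442 × 10^5 / (4.2 × 10^-5 × 8.498 × 10^8) = 15.25 m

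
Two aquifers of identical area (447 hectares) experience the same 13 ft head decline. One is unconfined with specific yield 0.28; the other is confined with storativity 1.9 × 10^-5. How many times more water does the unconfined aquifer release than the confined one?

ΔV_u / ΔV_c ≈ 14700

A = 447 hectares = 4.47 × 10^6 m²
Δh = 13 ft = 3.962 m
Unconfined: ΔV_u = Sy × A × Δh = 0.28 × 4.47 × 10^6 × 3.962 = 4.959 × 10^6 m³
Confined: ΔV_c = S × A × Δh = 1.9 × 10^-5 × 4.47 × 10^6 × 3.962 = 336.5 m³
Ratio = ΔV_u / ΔV_c = Sy / S = 0.28 / 1.9 × 10^-5 = 14740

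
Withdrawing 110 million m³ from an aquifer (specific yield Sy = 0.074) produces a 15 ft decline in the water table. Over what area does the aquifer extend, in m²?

Δh = 15 ft = 4.572 m
ΔV = 110 million m³ = 1.1 × 10^8 m³
A = ΔV / (Sy × Δh) = 1.1 × 10^8 / (0.074 × 4.572) = 3.251 × 10^8 m²

A ≈ 3.25 × 10^8 m²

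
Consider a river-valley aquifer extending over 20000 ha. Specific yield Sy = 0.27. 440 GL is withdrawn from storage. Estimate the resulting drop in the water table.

Δh ≈ 8.15 m

A = 20000 ha = 2 × 10^8 m²
ΔV = 440 GL = 4.4 × 10^8 m³
Δh = ΔV / (Sy × A) = 4.4 × 10^8 m³ / (0.27 × 2 × 10^8 m²) = 8.148 m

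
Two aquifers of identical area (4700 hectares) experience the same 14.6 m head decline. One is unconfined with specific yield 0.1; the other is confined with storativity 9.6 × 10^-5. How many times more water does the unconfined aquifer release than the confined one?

ΔV_u / ΔV_c ≈ 1040

A = 4700 hectares = 4.7 × 10^7 m²
Unconfined: ΔV_u = Sy × A × Δh = 0.1 × 4.7 × 10^7 × 14.6 = 6.862 × 10^7 m³
Confined: ΔV_c = S × A × Δh = 9.6 × 10^-5 × 4.7 × 10^7 × 14.6 = 65880 m³
Ratio = ΔV_u / ΔV_c = Sy / S = 0.1 / 9.6 × 10^-5 = 1042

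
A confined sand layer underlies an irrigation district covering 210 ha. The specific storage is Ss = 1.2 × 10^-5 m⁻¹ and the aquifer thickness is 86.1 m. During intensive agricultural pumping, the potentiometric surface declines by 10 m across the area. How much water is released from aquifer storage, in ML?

ΔV ≈ 21.7 ML

S = Ss × b = 1.2 × 10^-5 m⁻¹ × 86.1 m = 1.033 × 10^-3
A = 210 ha = 2.1 × 10^6 m²
ΔV = S × A × Δh = 0.001033 × 2.1 × 10^6 m² × 10 m = 21700 m³
ΔV = 21700 m³ = 21.7 ML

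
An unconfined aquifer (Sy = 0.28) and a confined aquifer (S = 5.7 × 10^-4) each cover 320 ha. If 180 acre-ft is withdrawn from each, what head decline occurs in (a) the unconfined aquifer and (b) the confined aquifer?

Δh_u ≈ 0.248 m; Δh_c ≈ 122 m

A = 320 ha = 3.2 × 10^6 m²
ΔV = 180 acre-ft = 2.22 × 10^5 m³
Unconfined: Δh_u = ΔV/(Sy·A) = 2.22 × 10^5/(0.28 × 3.2 × 10^6) = 0.2478 m
Confined: Δh_c = ΔV/(S·A) = 2.22 × 10^5/(5.7 × 10^-4 × 3.2 × 10^6) = 121.7 m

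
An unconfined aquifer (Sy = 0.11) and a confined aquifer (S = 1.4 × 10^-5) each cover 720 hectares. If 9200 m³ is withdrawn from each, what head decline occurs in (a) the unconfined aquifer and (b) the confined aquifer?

A = 720 hectares = 7.2 × 10^6 m²
Unconfined: Δh_u = ΔV/(Sy·A) = 9200/(0.11 × 7.2 × 10^6) = 0.01162 m
Confined: Δh_c = ΔV/(S·A) = 9200/(1.4 × 10^-5 × 7.2 × 10^6) = 91.27 m

Δh_u ≈ 0.0116 m; Δh_c ≈ 91.3 m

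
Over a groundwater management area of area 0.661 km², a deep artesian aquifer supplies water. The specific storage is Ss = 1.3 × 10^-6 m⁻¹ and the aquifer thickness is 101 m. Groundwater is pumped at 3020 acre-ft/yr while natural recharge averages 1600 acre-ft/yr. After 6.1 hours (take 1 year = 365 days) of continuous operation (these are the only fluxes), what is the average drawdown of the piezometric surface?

S = Ss × b = 1.3 × 10^-6 m⁻¹ × 101 m = 1.313 × 10^-4
A = 0.661 km² = 6.61 × 10^5 m²
Net abstraction = 3020 − 1600 = 1420 acre-ft/yr
Q_net = 1420 acre-ft/yr = 4799 m³/d
t = 6.1 hours = 0.2542 d
ΔV = Q × t = 4799 m³/d × 0.2542 d = 1220 m³
Δh = ΔV / (S × A) = 1220 / (1.313 × 10^-4 × 6.61 × 10^5) = 14.05 m

Δh ≈ 14.1 m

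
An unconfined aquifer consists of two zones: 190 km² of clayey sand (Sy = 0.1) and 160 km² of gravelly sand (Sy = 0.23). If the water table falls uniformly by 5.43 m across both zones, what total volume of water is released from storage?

A₁ = 190 km² = 1.9 × 10^8 m²; A₂ = 160 km² = 1.6 × 10^8 m²
ΔV₁ = 0.1 × 1.9 × 10^8 × 5.43 = 1.032 × 10^8 m³
ΔV₂ = 0.23 × 1.6 × 10^8 × 5.43 = 1.998 × 10^8 m³
ΔV = ΔV₁ + ΔV₂ = 3.03 × 10^8 m³

ΔV ≈ 3.03 × 10^8 m³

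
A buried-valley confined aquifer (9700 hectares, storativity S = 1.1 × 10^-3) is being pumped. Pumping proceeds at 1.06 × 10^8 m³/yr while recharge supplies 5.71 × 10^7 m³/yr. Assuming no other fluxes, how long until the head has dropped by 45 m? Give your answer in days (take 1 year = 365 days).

t ≈ 35.8 days

A = 9700 hectares = 9.7 × 10^7 m²
ΔV = S × A × Δh = 0.0011 × 9.7 × 10^7 × 45 = 4.801 × 10^6 m³
Net withdrawal = 1.06 × 10^8 − 5.71 × 10^7 = 4.89 × 10^7 m³/yr = 1.34 × 10^5 m³/d
t = ΔV / Q = 4.801 × 10^6 m³ / 1.34 × 10^5 m³/d = 35.84 d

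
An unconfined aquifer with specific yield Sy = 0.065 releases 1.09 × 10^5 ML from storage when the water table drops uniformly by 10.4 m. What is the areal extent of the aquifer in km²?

ΔV = 1.09 × 10^5 ML = 1.09 × 10^8 m³
A = ΔV / (Sy × Δh) = 1.09 × 10^8 / (0.065 × 10.4) = 1.612 × 10^8 m²
A = 1.612 × 10^8 m² = 161.2 km²

A ≈ 161 km²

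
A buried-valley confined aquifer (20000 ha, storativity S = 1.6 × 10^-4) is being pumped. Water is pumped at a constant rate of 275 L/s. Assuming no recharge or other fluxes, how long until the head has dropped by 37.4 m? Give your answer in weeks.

A = 20000 ha = 2 × 10^8 m²
ΔV = S × A × Δh = 1.6 × 10^-4 × 2 × 10^8 × 37.4 = 1.197 × 10^6 m³
Q = 275 L/s = 23760 m³/d
t = ΔV / Q = 1.197 × 10^6 m³ / 23760 m³/d = 50.37 d
t = 50.37 d ≈ 7.196 weeks

t ≈ 7.2 weeks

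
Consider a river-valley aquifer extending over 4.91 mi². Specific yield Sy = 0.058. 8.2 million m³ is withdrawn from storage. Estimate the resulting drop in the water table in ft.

A = 4.91 mi² = 1.272 × 10^7 m²
ΔV = 8.2 million m³ = 8.2 × 10^6 m³
Δh = ΔV / (Sy × A) = 8.2 × 10^6 m³ / (0.058 × 1.272 × 10^7 m²) = 11.12 m
Δh = 11.12 m = 36.47 ft

Δh ≈ 36.5 ft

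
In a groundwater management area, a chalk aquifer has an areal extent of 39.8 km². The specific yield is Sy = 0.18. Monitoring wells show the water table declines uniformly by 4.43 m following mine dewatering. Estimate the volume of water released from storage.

A = 39.8 km² = 3.98 × 10^7 m²
ΔV = Sy × A × Δh = 0.18 × 3.98 × 10^7 m² × 4.43 m = 3.174 × 10^7 m³

ΔV ≈ 3.17 × 10^7 m³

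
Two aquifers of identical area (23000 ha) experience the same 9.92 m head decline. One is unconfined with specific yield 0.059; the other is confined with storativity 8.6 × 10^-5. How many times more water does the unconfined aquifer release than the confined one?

A = 23000 ha = 2.3 × 10^8 m²
Unconfined: ΔV_u = Sy × A × Δh = 0.059 × 2.3 × 10^8 × 9.92 = 1.346 × 10^8 m³
Confined: ΔV_c = S × A × Δh = 8.6 × 10^-5 × 2.3 × 10^8 × 9.92 = 1.962 × 10^5 m³
Ratio = ΔV_u / ΔV_c = Sy / S = 0.059 / 8.6 × 10^-5 = 686

ΔV_u / ΔV_c ≈ 686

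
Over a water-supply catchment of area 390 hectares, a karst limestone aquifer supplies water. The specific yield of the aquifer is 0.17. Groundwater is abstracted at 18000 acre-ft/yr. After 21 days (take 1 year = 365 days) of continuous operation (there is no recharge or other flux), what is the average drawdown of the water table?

A = 390 hectares = 3.9 × 10^6 m²
Q = 18000 acre-ft/yr = 60830 m³/d
ΔV = Q × t = 60830 m³/d × 21 d = 1.277 × 10^6 m³
Δh = ΔV / (Sy × A) = 1.277 × 10^6 / (0.17 × 3.9 × 10^6) = 1.927 m

Δh ≈ 1.93 m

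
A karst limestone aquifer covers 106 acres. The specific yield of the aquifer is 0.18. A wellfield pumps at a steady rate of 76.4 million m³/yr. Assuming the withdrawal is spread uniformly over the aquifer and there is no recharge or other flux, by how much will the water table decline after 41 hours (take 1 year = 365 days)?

A = 106 acres = 4.29 × 10^5 m²
Q = 76.4 million m³/yr = 2.093 × 10^5 m³/d
t = 41 hours = 1.708 d
ΔV = Q × t = 2.093 × 10^5 m³/d × 1.708 d = 3.576 × 10^5 m³
Δh = ΔV / (Sy × A) = 3.576 × 10^5 / (0.18 × 4.29 × 10^5) = 4.631 m

Δh ≈ 4.63 m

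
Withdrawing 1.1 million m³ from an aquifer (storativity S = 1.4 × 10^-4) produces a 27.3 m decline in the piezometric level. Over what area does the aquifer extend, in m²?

A ≈ 2.88 × 10^8 m²

ΔV = 1.1 million m³ = 1.1 × 10^6 m³
A = ΔV / (S × Δh) = 1.1 × 10^6 / (1.4 × 10^-4 × 27.3) = 2.878 × 10^8 m²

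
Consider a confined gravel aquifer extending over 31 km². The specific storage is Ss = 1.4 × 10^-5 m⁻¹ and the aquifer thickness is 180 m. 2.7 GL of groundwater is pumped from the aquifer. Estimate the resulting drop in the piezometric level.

Δh ≈ 34.6 m

S = Ss × b = 1.4 × 10^-5 m⁻¹ × 180 m = 2.52 × 10^-3
A = 31 km² = 3.1 × 10^7 m²
ΔV = 2.7 GL = 2.7 × 10^6 m³
Δh = ΔV / (S × A) = 2.7 × 10^6 m³ / (0.00252 × 3.1 × 10^7 m²) = 34.56 m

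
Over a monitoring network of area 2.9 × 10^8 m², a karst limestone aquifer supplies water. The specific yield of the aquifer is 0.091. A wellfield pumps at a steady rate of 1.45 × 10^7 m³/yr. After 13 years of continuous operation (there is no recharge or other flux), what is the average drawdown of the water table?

Δh ≈ 7.14 m

Q = 1.45 × 10^7 m³/yr = 39730 m³/d
t = 13 years = 4745 d
ΔV = Q × t = 39730 m³/d × 4745 d = 1.885 × 10^8 m³
Δh = ΔV / (Sy × A) = 1.885 × 10^8 / (0.091 × 2.9 × 10^8) = 7.143 m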